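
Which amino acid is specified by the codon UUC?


Standard genetic code lookup.
Codon UUC -> Phe

Phe


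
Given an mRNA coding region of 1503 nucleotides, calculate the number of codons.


codons = nucleotides / 3
codons = 1503 / 3 = 501

501


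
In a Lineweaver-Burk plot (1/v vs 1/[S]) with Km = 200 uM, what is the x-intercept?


x-intercept = -1/Km
= -1/200
= -0.005 1/uM

-0.005 1/uM


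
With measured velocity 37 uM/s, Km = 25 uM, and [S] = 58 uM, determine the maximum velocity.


Vmax = v * (Km + [S]) / [S]
Vmax = 37 * (25 + 58) / 58
Vmax = 52.9483 uM/s

52.9483 uM/s


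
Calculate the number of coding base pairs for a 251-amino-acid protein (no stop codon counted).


Each amino acid = 1 codon = 3 bp
bp = 251 * 3 = 753 bp

753 bp


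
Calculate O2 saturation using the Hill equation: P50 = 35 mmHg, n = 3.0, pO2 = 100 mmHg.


Y = pO2^n / (P50^n + pO2^n)
Y = 100^3.0 / (35^3.0 + 100^3.0)
Y = 95.89%

95.89%


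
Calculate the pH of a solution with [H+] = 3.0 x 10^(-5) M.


pH = -log10([H+])
pH = -log10(3.0 x 10^(-5))
pH = 4.5229

4.5229


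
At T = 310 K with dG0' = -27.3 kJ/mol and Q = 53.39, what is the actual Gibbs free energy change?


dG = dG0' + RT * ln(Q) / 1000
dG = -27.3 + 8.314 * 310 * ln(53.39) / 1000
dG = -17.0483 kJ/mol

-17.0483 kJ/mol


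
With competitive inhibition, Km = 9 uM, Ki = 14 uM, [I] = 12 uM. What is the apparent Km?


Km_app = Km * (1 + [I]/Ki)
Km_app = 9 * (1 + 12/14)
Km_app = 16.7143 uM

16.7143 uM


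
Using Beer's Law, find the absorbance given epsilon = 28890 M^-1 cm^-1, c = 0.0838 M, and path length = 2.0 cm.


A = epsilon * c * l
A = 28890 * 0.0838 * 2.0
A = 4841.964

4841.964


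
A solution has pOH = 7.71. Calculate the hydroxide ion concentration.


[OH-] = 10^(-pOH)
[OH-] = 10^(-7.71)
[OH-] = 1.950e-08 M

1.950e-08 M


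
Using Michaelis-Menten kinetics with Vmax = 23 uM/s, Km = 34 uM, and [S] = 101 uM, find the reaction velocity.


v = Vmax * [S] / (Km + [S])
v = 23 * 101 / (34 + 101)
v = 17.2074 uM/s

17.2074 uM/s


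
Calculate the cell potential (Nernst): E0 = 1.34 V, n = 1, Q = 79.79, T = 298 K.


E = E0 - (RT/nF) * ln(Q)
E = 1.34 - (8.314 * 298 / (1 * 96485)) * ln(79.79)
E = 1.2275 V

1.2275 V


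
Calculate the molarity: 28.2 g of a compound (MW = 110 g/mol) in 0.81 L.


C = (mass / MW) / volume
C = (28.2 / 110) / 0.81
C = 0.3165 M

0.3165 M


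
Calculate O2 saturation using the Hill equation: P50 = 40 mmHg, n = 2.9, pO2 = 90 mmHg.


Y = pO2^n / (P50^n + pO2^n)
Y = 90^2.9 / (40^2.9 + 90^2.9)
Y = 91.31%

91.31%


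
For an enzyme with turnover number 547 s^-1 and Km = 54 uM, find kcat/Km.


Catalytic efficiency = kcat / Km
= 547 / 54
= 10.1296 uM^-1*s^-1

10.1296 uM^-1*s^-1


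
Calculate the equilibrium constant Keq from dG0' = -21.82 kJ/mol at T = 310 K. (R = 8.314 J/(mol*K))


Keq = exp(-dG0 * 1000 / (R * T))
Keq = exp(-(-21.82) * 1000 / (8.314 * 310))
Keq = 4750.9171

4750.9171


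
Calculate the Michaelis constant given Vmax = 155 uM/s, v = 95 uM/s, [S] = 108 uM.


Km = [S] * (Vmax - v) / v
Km = 108 * (155 - 95) / 95
Km = 68.2105 uM

68.2105 uM


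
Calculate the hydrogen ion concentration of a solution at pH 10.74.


[H+] = 10^(-pH)
[H+] = 10^(-10.74)
[H+] = 1.820e-11 M

1.820e-11 M


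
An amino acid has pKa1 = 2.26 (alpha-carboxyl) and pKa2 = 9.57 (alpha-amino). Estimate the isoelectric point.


pI = (pKa1 + pKa2) / 2
pI = (2.26 + 9.57) / 2
pI = 5.915

5.915


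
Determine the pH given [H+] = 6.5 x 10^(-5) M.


pH = -log10([H+])
pH = -log10(6.5 x 10^(-5))
pH = 4.1871

4.1871


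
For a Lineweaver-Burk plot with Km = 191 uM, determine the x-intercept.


x-intercept = -1/Km
= -1/191
= -0.0052 1/uM

-0.0052 1/uM


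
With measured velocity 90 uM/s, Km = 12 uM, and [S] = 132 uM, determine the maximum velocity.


Vmax = v * (Km + [S]) / [S]
Vmax = 90 * (12 + 132) / 132
Vmax = 98.1818 uM/s

98.1818 uM/s


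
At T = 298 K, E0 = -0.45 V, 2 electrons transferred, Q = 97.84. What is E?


E = E0 - (RT/nF) * ln(Q)
E = -0.45 - (8.314 * 298 / (2 * 96485)) * ln(97.84)
E = -0.5088 V

-0.5088 V


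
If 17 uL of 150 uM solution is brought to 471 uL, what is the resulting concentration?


C2 = C1 * V1 / V2
C2 = 150 * 17 / 471
C2 = 5.414 uM

5.414 uM


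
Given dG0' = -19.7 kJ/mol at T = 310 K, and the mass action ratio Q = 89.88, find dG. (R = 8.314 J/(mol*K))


dG = dG0' + RT * ln(Q) / 1000
dG = -19.7 + 8.314 * 310 * ln(89.88) / 1000
dG = -8.1059 kJ/mol

-8.1059 kJ/mol


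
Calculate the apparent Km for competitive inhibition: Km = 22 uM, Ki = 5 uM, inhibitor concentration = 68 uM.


Km_app = Km * (1 + [I]/Ki)
Km_app = 22 * (1 + 68/5)
Km_app = 321.2 uM

321.2 uM


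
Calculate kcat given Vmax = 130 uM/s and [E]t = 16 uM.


kcat = Vmax / [E]t
kcat = 130 / 16
kcat = 8.125 s^-1

8.125 s^-1


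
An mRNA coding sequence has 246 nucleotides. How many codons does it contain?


codons = nucleotides / 3
codons = 246 / 3 = 82

82


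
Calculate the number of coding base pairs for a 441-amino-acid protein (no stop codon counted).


Each amino acid = 1 codon = 3 bp
bp = 441 * 3 = 1323 bp

1323 bp


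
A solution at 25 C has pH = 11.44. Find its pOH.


pOH = 14 - pH
pOH = 14 - 11.44
pOH = 2.56

2.56


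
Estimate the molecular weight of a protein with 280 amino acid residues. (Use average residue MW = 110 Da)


MW = n_residues * 110 Da
MW = 280 * 110
MW = 30800 Da

30800 Da


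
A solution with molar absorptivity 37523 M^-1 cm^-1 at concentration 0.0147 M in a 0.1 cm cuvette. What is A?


A = epsilon * c * l
A = 37523 * 0.0147 * 0.1
A = 55.1588

55.1588


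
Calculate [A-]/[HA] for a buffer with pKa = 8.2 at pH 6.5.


[A-]/[HA] = 10^(pH - pKa)
= 10^(6.5 - 8.2)
= 0.02

0.02


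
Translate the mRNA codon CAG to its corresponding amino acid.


Standard genetic code lookup.
Codon CAG -> Gln

Gln


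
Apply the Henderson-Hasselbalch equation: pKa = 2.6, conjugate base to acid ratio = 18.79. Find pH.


pH = pKa + log10([A-]/[HA])
pH = 2.6 + log10(18.79)
pH = 3.8739

3.8739


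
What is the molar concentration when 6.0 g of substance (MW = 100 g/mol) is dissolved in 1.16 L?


C = (mass / MW) / volume
C = (6.0 / 100) / 1.16
C = 0.0517 M

0.0517 M


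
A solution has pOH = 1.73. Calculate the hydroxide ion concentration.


[OH-] = 10^(-pOH)
[OH-] = 10^(-1.73)
[OH-] = 0.0186 M

0.0186 M


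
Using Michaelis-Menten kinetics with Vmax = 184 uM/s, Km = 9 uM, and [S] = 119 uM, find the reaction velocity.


v = Vmax * [S] / (Km + [S])
v = 184 * 119 / (9 + 119)
v = 171.0625 uM/s

171.0625 uM/s


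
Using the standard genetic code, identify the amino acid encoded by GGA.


Standard genetic code lookup.
Codon GGA -> Gly

Gly


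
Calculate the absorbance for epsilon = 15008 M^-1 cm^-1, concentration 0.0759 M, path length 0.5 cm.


A = epsilon * c * l
A = 15008 * 0.0759 * 0.5
A = 569.5536

569.5536


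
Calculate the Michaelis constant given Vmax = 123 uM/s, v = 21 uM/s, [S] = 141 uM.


Km = [S] * (Vmax - v) / v
Km = 141 * (123 - 21) / 21
Km = 684.8571 uM

684.8571 uM


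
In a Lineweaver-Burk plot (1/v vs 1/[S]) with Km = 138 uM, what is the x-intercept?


x-intercept = -1/Km
= -1/138
= -0.0072 1/uM

-0.0072 1/uM


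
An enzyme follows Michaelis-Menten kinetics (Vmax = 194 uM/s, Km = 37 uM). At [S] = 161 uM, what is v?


v = Vmax * [S] / (Km + [S])
v = 194 * 161 / (37 + 161)
v = 157.7475 uM/s

157.7475 uM/s


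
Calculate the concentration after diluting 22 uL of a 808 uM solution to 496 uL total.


C2 = C1 * V1 / V2
C2 = 808 * 22 / 496
C2 = 35.8387 uM

35.8387 uM


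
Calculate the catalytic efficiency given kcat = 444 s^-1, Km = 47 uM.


Catalytic efficiency = kcat / Km
= 444 / 47
= 9.4468 uM^-1*s^-1

9.4468 uM^-1*s^-1


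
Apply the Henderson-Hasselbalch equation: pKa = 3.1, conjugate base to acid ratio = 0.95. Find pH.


pH = pKa + log10([A-]/[HA])
pH = 3.1 + log10(0.95)
pH = 3.0777

3.0777


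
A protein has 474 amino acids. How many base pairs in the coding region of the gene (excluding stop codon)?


Each amino acid = 1 codon = 3 bp
bp = 474 * 3 = 1422 bp

1422 bp


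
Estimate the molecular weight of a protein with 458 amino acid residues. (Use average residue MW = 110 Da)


MW = n_residues * 110 Da
MW = 458 * 110
MW = 50380 Da

50380 Da


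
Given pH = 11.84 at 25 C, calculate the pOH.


pOH = 14 - pH
pOH = 14 - 11.84
pOH = 2.16

2.16


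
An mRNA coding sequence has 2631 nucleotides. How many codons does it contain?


codons = nucleotides / 3
codons = 2631 / 3 = 877

877


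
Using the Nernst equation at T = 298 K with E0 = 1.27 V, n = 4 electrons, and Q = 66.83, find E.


E = E0 - (RT/nF) * ln(Q)
E = 1.27 - (8.314 * 298 / (4 * 96485)) * ln(66.83)
E = 1.243 V

1.243 V


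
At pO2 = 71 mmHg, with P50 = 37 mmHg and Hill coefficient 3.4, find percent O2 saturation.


Y = pO2^n / (P50^n + pO2^n)
Y = 71^3.4 / (37^3.4 + 71^3.4)
Y = 90.17%

90.17%


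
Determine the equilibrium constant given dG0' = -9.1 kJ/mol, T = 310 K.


Keq = exp(-dG0 * 1000 / (R * T))
Keq = exp(-(-9.1) * 1000 / (8.314 * 310))
Keq = 34.1503

34.1503


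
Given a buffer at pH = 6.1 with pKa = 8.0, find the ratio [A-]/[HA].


[A-]/[HA] = 10^(pH - pKa)
= 10^(6.1 - 8.0)
= 0.0126

0.0126


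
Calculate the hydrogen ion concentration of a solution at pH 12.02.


[H+] = 10^(-pH)
[H+] = 10^(-12.02)
[H+] = 9.550e-13 M

9.550e-13 M


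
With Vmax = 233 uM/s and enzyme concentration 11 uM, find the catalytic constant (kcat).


kcat = Vmax / [E]t
kcat = 233 / 11
kcat = 21.1818 s^-1

21.1818 s^-1


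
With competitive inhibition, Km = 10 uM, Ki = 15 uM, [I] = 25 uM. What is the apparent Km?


Km_app = Km * (1 + [I]/Ki)
Km_app = 10 * (1 + 25/15)
Km_app = 26.6667 uM

26.6667 uM


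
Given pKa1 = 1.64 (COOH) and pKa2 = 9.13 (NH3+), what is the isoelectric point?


pI = (pKa1 + pKa2) / 2
pI = (1.64 + 9.13) / 2
pI = 5.385

5.385


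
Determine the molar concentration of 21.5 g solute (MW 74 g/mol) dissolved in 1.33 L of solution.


C = (mass / MW) / volume
C = (21.5 / 74) / 1.33
C = 0.2185 M

0.2185 M


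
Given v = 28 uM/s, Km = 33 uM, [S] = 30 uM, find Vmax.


Vmax = v * (Km + [S]) / [S]
Vmax = 28 * (33 + 30) / 30
Vmax = 58.8 uM/s

58.8 uM/s


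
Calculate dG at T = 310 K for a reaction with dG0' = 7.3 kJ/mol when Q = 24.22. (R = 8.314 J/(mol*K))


dG = dG0' + RT * ln(Q) / 1000
dG = 7.3 + 8.314 * 310 * ln(24.22) / 1000
dG = 15.5144 kJ/mol

15.5144 kJ/mol


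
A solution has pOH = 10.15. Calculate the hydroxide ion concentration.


[OH-] = 10^(-pOH)
[OH-] = 10^(-10.15)
[OH-] = 7.079e-11 M

7.079e-11 M


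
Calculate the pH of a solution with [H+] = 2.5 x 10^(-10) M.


pH = -log10([H+])
pH = -log10(2.5 x 10^(-10))
pH = 9.6021

9.6021


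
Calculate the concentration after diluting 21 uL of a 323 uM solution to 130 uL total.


C2 = C1 * V1 / V2
C2 = 323 * 21 / 130
C2 = 52.1769 uM

52.1769 uM


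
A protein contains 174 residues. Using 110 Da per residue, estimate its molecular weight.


MW = n_residues * 110 Da
MW = 174 * 110
MW = 19140 Da

19140 Da


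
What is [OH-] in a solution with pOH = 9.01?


[OH-] = 10^(-pOH)
[OH-] = 10^(-9.01)
[OH-] = 9.772e-10 M

9.772e-10 M


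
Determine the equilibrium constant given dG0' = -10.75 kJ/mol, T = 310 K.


Keq = exp(-dG0 * 1000 / (R * T))
Keq = exp(-(-10.75) * 1000 / (8.314 * 310))
Keq = 64.7781

64.7781


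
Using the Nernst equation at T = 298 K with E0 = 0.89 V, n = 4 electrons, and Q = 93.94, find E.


E = E0 - (RT/nF) * ln(Q)
E = 0.89 - (8.314 * 298 / (4 * 96485)) * ln(93.94)
E = 0.8608 V

0.8608 V


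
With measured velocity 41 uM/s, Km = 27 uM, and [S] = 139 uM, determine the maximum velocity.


Vmax = v * (Km + [S]) / [S]
Vmax = 41 * (27 + 139) / 139
Vmax = 48.964 uM/s

48.964 uM/s


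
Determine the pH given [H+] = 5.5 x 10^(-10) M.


pH = -log10([H+])
pH = -log10(5.5 x 10^(-10))
pH = 9.2596

9.2596


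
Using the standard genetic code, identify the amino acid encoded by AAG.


Standard genetic code lookup.
Codon AAG -> Lys

Lys


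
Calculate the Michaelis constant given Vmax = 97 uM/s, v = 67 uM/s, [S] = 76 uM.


Km = [S] * (Vmax - v) / v
Km = 76 * (97 - 67) / 67
Km = 34.0299 uM

34.0299 uM


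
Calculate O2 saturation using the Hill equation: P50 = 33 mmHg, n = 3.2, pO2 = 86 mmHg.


Y = pO2^n / (P50^n + pO2^n)
Y = 86^3.2 / (33^3.2 + 86^3.2)
Y = 95.54%

95.54%


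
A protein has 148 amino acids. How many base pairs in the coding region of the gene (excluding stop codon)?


Each amino acid = 1 codon = 3 bp
bp = 148 * 3 = 444 bp

444 bp


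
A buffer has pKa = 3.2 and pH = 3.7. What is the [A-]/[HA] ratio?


[A-]/[HA] = 10^(pH - pKa)
= 10^(3.7 - 3.2)
= 3.1623

3.1623


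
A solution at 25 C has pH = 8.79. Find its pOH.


pOH = 14 - pH
pOH = 14 - 8.79
pOH = 5.21

5.21


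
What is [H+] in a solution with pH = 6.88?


[H+] = 10^(-pH)
[H+] = 10^(-6.88)
[H+] = 1.318e-07 M

1.318e-07 M


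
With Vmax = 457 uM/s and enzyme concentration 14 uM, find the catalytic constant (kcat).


kcat = Vmax / [E]t
kcat = 457 / 14
kcat = 32.6429 s^-1

32.6429 s^-1


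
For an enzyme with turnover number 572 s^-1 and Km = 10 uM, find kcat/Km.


Catalytic efficiency = kcat / Km
= 572 / 10
= 57.2 uM^-1*s^-1

57.2 uM^-1*s^-1


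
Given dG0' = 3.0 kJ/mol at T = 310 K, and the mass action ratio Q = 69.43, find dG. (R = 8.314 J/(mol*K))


dG = dG0' + RT * ln(Q) / 1000
dG = 3.0 + 8.314 * 310 * ln(69.43) / 1000
dG = 13.9287 kJ/mol

13.9287 kJ/mol


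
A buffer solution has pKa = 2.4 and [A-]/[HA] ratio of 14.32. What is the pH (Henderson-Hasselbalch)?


pH = pKa + log10([A-]/[HA])
pH = 2.4 + log10(14.32)
pH = 3.5559

3.5559


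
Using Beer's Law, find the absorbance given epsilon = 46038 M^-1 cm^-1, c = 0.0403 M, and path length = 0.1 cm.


A = epsilon * c * l
A = 46038 * 0.0403 * 0.1
A = 185.5331

185.5331


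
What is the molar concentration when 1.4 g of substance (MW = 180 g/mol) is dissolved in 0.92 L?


C = (mass / MW) / volume
C = (1.4 / 180) / 0.92
C = 0.0085 M

0.0085 M


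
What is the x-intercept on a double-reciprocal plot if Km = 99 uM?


x-intercept = -1/Km
= -1/99
= -0.0101 1/uM

-0.0101 1/uM


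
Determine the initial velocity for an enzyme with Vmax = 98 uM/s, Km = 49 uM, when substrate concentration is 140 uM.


v = Vmax * [S] / (Km + [S])
v = 98 * 140 / (49 + 140)
v = 72.5926 uM/s

72.5926 uM/s


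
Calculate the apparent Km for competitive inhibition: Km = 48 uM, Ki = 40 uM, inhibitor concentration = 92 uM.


Km_app = Km * (1 + [I]/Ki)
Km_app = 48 * (1 + 92/40)
Km_app = 158.4 uM

158.4 uM


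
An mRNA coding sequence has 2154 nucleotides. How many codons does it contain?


codons = nucleotides / 3
codons = 2154 / 3 = 718

718


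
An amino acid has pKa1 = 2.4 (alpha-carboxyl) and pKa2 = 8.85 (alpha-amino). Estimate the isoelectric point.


pI = (pKa1 + pKa2) / 2
pI = (2.4 + 8.85) / 2
pI = 5.625

5.625


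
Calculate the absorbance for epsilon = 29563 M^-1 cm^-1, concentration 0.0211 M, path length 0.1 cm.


A = epsilon * c * l
A = 29563 * 0.0211 * 0.1
A = 62.3779

62.3779


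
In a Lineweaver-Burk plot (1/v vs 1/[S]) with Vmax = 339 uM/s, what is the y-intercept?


y-intercept = 1/Vmax
= 1/339
= 0.0029 s/uM

0.0029 s/uM


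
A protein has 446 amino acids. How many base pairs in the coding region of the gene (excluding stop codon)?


Each amino acid = 1 codon = 3 bp
bp = 446 * 3 = 1338 bp

1338 bp


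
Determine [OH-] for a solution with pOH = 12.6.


[OH-] = 10^(-pOH)
[OH-] = 10^(-12.6)
[OH-] = 2.512e-13 M

2.512e-13 M


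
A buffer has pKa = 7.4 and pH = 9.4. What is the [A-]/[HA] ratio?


[A-]/[HA] = 10^(pH - pKa)
= 10^(9.4 - 7.4)
= 100.0

100.0


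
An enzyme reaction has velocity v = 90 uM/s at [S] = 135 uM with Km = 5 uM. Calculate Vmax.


Vmax = v * (Km + [S]) / [S]
Vmax = 90 * (5 + 135) / 135
Vmax = 93.3333 uM/s

93.3333 uM/s


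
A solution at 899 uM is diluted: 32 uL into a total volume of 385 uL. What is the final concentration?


C2 = C1 * V1 / V2
C2 = 899 * 32 / 385
C2 = 74.7221 uM

74.7221 uM


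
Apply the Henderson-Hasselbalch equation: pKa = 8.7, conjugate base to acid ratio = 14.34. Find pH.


pH = pKa + log10([A-]/[HA])
pH = 8.7 + log10(14.34)
pH = 9.8565

9.8565


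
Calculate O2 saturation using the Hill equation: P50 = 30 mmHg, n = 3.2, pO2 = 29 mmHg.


Y = pO2^n / (P50^n + pO2^n)
Y = 29^3.2 / (30^3.2 + 29^3.2)
Y = 47.29%

47.29%


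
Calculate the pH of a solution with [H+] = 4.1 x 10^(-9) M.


pH = -log10([H+])
pH = -log10(4.1 x 10^(-9))
pH = 8.3872

8.3872


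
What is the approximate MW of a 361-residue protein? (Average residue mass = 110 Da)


MW = n_residues * 110 Da
MW = 361 * 110
MW = 39710 Da

39710 Da


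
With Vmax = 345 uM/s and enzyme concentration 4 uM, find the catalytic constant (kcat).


kcat = Vmax / [E]t
kcat = 345 / 4
kcat = 86.25 s^-1

86.25 s^-1


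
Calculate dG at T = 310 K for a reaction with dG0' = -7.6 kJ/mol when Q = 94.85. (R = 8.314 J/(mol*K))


dG = dG0' + RT * ln(Q) / 1000
dG = -7.6 + 8.314 * 310 * ln(94.85) / 1000
dG = 4.1328 kJ/mol

4.1328 kJ/mol


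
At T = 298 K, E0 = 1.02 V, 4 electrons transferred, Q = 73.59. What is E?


E = E0 - (RT/nF) * ln(Q)
E = 1.02 - (8.314 * 298 / (4 * 96485)) * ln(73.59)
E = 0.9924 V

0.9924 V


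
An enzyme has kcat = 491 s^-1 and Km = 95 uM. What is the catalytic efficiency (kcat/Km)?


Catalytic efficiency = kcat / Km
= 491 / 95
= 5.1684 uM^-1*s^-1

5.1684 uM^-1*s^-1


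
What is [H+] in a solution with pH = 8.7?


[H+] = 10^(-pH)
[H+] = 10^(-8.7)
[H+] = 1.995e-09 M

1.995e-09 M


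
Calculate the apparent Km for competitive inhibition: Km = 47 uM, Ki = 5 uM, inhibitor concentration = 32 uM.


Km_app = Km * (1 + [I]/Ki)
Km_app = 47 * (1 + 32/5)
Km_app = 347.8 uM

347.8 uM


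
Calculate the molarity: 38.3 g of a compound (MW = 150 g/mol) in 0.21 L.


C = (mass / MW) / volume
C = (38.3 / 150) / 0.21
C = 1.2159 M

1.2159 M


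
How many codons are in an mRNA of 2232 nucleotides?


codons = nucleotides / 3
codons = 2232 / 3 = 744

744


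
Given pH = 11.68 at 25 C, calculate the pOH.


pOH = 14 - pH
pOH = 14 - 11.68
pOH = 2.32

2.32


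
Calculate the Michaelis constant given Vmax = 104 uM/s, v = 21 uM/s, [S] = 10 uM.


Km = [S] * (Vmax - v) / v
Km = 10 * (104 - 21) / 21
Km = 39.5238 uM

39.5238 uM


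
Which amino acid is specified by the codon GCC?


Standard genetic code lookup.
Codon GCC -> Ala

Ala


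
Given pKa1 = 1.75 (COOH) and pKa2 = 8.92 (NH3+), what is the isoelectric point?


pI = (pKa1 + pKa2) / 2
pI = (1.75 + 8.92) / 2
pI = 5.335

5.335


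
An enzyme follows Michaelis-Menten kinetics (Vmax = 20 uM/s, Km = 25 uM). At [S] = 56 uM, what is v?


v = Vmax * [S] / (Km + [S])
v = 20 * 56 / (25 + 56)
v = 13.8272 uM/s

13.8272 uM/s


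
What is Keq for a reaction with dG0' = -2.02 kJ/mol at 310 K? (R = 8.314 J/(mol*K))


Keq = exp(-dG0 * 1000 / (R * T))
Keq = exp(-(-2.02) * 1000 / (8.314 * 310))
Keq = 2.1897

2.1897


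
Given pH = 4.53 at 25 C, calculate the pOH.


pOH = 14 - pH
pOH = 14 - 4.53
pOH = 9.47

9.47


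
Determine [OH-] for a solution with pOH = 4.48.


[OH-] = 10^(-pOH)
[OH-] = 10^(-4.48)
[OH-] = 3.311e-05 M

3.311e-05 M


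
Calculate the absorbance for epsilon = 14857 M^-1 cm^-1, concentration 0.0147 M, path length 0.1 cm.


A = epsilon * c * l
A = 14857 * 0.0147 * 0.1
A = 21.8398

21.8398


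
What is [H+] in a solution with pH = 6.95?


[H+] = 10^(-pH)
[H+] = 10^(-6.95)
[H+] = 1.122e-07 M

1.122e-07 M


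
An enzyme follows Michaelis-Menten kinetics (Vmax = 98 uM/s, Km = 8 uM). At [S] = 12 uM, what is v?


v = Vmax * [S] / (Km + [S])
v = 98 * 12 / (8 + 12)
v = 58.8 uM/s

58.8 uM/s


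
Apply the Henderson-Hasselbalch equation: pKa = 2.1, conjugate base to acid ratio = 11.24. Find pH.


pH = pKa + log10([A-]/[HA])
pH = 2.1 + log10(11.24)
pH = 3.1508

3.1508


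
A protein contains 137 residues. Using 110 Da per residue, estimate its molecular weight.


MW = n_residues * 110 Da
MW = 137 * 110
MW = 15070 Da

15070 Da


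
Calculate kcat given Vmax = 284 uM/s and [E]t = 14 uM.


kcat = Vmax / [E]t
kcat = 284 / 14
kcat = 20.2857 s^-1

20.2857 s^-1


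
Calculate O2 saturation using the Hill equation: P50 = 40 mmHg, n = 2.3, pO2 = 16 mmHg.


Y = pO2^n / (P50^n + pO2^n)
Y = 16^2.3 / (40^2.3 + 16^2.3)
Y = 10.84%

10.84%


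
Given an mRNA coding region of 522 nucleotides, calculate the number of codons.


codons = nucleotides / 3
codons = 522 / 3 = 174

174


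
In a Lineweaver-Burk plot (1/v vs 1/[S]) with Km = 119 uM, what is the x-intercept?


x-intercept = -1/Km
= -1/119
= -0.0084 1/uM

-0.0084 1/uM


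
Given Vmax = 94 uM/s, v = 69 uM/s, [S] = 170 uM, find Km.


Km = [S] * (Vmax - v) / v
Km = 170 * (94 - 69) / 69
Km = 61.5942 uM

61.5942 uM


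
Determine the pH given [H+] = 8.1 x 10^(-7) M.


pH = -log10([H+])
pH = -log10(8.1 x 10^(-7))
pH = 6.0915

6.0915


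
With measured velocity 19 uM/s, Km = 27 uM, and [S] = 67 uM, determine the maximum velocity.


Vmax = v * (Km + [S]) / [S]
Vmax = 19 * (27 + 67) / 67
Vmax = 26.6567 uM/s

26.6567 uM/s


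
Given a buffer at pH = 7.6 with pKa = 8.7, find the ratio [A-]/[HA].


[A-]/[HA] = 10^(pH - pKa)
= 10^(7.6 - 8.7)
= 0.0794

0.0794


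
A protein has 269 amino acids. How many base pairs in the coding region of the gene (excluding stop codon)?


Each amino acid = 1 codon = 3 bp
bp = 269 * 3 = 807 bp

807 bp


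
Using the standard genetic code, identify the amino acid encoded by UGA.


Standard genetic code lookup.
Codon UGA -> Stop

Stop


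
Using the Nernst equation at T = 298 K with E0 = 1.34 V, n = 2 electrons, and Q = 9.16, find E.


E = E0 - (RT/nF) * ln(Q)
E = 1.34 - (8.314 * 298 / (2 * 96485)) * ln(9.16)
E = 1.3116 V

1.3116 V


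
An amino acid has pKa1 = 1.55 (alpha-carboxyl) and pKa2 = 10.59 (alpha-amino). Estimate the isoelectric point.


pI = (pKa1 + pKa2) / 2
pI = (1.55 + 10.59) / 2
pI = 6.07

6.07


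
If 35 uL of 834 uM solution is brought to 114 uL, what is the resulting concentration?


C2 = C1 * V1 / V2
C2 = 834 * 35 / 114
C2 = 256.0526 uM

256.0526 uM


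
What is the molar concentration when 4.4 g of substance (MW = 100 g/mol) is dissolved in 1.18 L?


C = (mass / MW) / volume
C = (4.4 / 100) / 1.18
C = 0.0373 M

0.0373 M


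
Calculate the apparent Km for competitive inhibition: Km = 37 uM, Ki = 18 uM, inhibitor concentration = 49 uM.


Km_app = Km * (1 + [I]/Ki)
Km_app = 37 * (1 + 49/18)
Km_app = 137.7222 uM

137.7222 uM


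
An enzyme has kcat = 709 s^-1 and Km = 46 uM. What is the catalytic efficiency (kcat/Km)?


Catalytic efficiency = kcat / Km
= 709 / 46
= 15.413 uM^-1*s^-1

15.413 uM^-1*s^-1


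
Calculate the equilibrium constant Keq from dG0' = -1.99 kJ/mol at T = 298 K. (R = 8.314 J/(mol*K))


Keq = exp(-dG0 * 1000 / (R * T))
Keq = exp(-(-1.99) * 1000 / (8.314 * 298))
Keq = 2.2327

2.2327


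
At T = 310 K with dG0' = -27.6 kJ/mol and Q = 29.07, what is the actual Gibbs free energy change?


dG = dG0' + RT * ln(Q) / 1000
dG = -27.6 + 8.314 * 310 * ln(29.07) / 1000
dG = -18.9151 kJ/mol

-18.9151 kJ/mol


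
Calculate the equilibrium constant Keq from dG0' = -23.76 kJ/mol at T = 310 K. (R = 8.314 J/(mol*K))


Keq = exp(-dG0 * 1000 / (R * T))
Keq = exp(-(-23.76) * 1000 / (8.314 * 310))
Keq = 10085.0256

10085.0256


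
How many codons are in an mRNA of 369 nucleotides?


codons = nucleotides / 3
codons = 369 / 3 = 123

123


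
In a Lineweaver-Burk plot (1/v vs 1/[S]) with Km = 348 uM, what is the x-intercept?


x-intercept = -1/Km
= -1/348
= -0.0029 1/uM

-0.0029 1/uM


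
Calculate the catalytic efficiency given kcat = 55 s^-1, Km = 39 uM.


Catalytic efficiency = kcat / Km
= 55 / 39
= 1.4103 uM^-1*s^-1

1.4103 uM^-1*s^-1


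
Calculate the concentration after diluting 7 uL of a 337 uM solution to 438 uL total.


C2 = C1 * V1 / V2
C2 = 337 * 7 / 438
C2 = 5.3858 uM

5.3858 uM


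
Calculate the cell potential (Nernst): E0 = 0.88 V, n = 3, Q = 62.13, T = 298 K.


E = E0 - (RT/nF) * ln(Q)
E = 0.88 - (8.314 * 298 / (3 * 96485)) * ln(62.13)
E = 0.8447 V

0.8447 V


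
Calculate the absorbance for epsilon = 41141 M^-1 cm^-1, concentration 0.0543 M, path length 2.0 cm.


A = epsilon * c * l
A = 41141 * 0.0543 * 2.0
A = 4467.9126

4467.9126


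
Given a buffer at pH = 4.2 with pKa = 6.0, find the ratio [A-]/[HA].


[A-]/[HA] = 10^(pH - pKa)
= 10^(4.2 - 6.0)
= 0.0158

0.0158


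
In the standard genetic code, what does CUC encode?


Standard genetic code lookup.
Codon CUC -> Leu

Leu


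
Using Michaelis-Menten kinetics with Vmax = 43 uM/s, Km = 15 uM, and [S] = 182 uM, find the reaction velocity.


v = Vmax * [S] / (Km + [S])
v = 43 * 182 / (15 + 182)
v = 39.7259 uM/s

39.7259 uM/s


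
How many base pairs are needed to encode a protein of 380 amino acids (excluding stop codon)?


Each amino acid = 1 codon = 3 bp
bp = 380 * 3 = 1140 bp

1140 bp


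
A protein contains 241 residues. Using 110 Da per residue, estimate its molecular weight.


MW = n_residues * 110 Da
MW = 241 * 110
MW = 26510 Da

26510 Da


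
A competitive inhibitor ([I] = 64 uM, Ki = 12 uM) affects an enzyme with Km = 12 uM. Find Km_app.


Km_app = Km * (1 + [I]/Ki)
Km_app = 12 * (1 + 64/12)
Km_app = 76.0 uM

76.0 uM


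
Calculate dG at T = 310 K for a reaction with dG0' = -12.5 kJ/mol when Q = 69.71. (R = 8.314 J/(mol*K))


dG = dG0' + RT * ln(Q) / 1000
dG = -12.5 + 8.314 * 310 * ln(69.71) / 1000
dG = -1.5609 kJ/mol

-1.5609 kJ/mol


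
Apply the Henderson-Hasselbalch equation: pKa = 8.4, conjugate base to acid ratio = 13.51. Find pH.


pH = pKa + log10([A-]/[HA])
pH = 8.4 + log10(13.51)
pH = 9.5307

9.5307


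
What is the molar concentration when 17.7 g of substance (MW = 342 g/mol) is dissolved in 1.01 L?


C = (mass / MW) / volume
C = (17.7 / 342) / 1.01
C = 0.0512 M

0.0512 M


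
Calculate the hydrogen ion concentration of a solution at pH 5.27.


[H+] = 10^(-pH)
[H+] = 10^(-5.27)
[H+] = 5.370e-06 M

5.370e-06 M


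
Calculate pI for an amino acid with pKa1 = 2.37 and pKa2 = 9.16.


pI = (pKa1 + pKa2) / 2
pI = (2.37 + 9.16) / 2
pI = 5.765

5.765


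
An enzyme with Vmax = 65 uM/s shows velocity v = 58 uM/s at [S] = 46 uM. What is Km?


Km = [S] * (Vmax - v) / v
Km = 46 * (65 - 58) / 58
Km = 5.5517 uM

5.5517 uM


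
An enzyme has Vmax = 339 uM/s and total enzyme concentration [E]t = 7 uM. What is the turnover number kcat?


kcat = Vmax / [E]t
kcat = 339 / 7
kcat = 48.4286 s^-1

48.4286 s^-1


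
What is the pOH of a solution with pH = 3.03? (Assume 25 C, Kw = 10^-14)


pOH = 14 - pH
pOH = 14 - 3.03
pOH = 10.97

10.97


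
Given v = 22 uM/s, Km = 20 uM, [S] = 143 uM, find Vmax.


Vmax = v * (Km + [S]) / [S]
Vmax = 22 * (20 + 143) / 143
Vmax = 25.0769 uM/s

25.0769 uM/s


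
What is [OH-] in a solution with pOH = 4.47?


[OH-] = 10^(-pOH)
[OH-] = 10^(-4.47)
[OH-] = 3.388e-05 M

3.388e-05 M


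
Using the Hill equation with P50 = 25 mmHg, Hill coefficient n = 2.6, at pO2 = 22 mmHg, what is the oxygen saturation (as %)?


Y = pO2^n / (P50^n + pO2^n)
Y = 22^2.6 / (25^2.6 + 22^2.6)
Y = 41.77%

41.77%


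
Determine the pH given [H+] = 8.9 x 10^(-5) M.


pH = -log10([H+])
pH = -log10(8.9 x 10^(-5))
pH = 4.0506

4.0506


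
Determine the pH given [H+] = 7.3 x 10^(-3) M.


pH = -log10([H+])
pH = -log10(7.3 x 10^(-3))
pH = 2.1367

2.1367


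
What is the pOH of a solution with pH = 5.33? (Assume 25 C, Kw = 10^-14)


pOH = 14 - pH
pOH = 14 - 5.33
pOH = 8.67

8.67


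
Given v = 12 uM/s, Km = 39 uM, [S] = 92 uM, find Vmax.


Vmax = v * (Km + [S]) / [S]
Vmax = 12 * (39 + 92) / 92
Vmax = 17.087 uM/s

17.087 uM/s


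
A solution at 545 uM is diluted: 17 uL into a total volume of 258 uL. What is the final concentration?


C2 = C1 * V1 / V2
C2 = 545 * 17 / 258
C2 = 35.9109 uM

35.9109 uM


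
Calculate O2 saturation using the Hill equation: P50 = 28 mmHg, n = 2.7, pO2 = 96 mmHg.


Y = pO2^n / (P50^n + pO2^n)
Y = 96^2.7 / (28^2.7 + 96^2.7)
Y = 96.53%

96.53%


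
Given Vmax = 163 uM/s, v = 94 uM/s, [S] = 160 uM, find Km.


Km = [S] * (Vmax - v) / v
Km = 160 * (163 - 94) / 94
Km = 117.4468 uM

117.4468 uM


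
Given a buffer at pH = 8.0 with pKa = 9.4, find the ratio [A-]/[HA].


[A-]/[HA] = 10^(pH - pKa)
= 10^(8.0 - 9.4)
= 0.0398

0.0398


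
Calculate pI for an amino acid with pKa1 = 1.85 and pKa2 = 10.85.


pI = (pKa1 + pKa2) / 2
pI = (1.85 + 10.85) / 2
pI = 6.35

6.35


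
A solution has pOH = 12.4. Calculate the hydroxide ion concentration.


[OH-] = 10^(-pOH)
[OH-] = 10^(-12.4)
[OH-] = 3.981e-13 M

3.981e-13 M


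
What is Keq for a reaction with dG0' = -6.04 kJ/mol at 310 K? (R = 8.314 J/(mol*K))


Keq = exp(-dG0 * 1000 / (R * T))
Keq = exp(-(-6.04) * 1000 / (8.314 * 310))
Keq = 10.4176

10.4176


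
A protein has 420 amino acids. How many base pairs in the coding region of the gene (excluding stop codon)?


Each amino acid = 1 codon = 3 bp
bp = 420 * 3 = 1260 bp

1260 bp


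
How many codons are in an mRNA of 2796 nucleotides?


codons = nucleotides / 3
codons = 2796 / 3 = 932

932


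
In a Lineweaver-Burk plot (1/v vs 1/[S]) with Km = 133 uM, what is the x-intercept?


x-intercept = -1/Km
= -1/133
= -0.0075 1/uM

-0.0075 1/uM


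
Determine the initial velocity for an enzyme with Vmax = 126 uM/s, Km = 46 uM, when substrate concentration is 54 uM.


v = Vmax * [S] / (Km + [S])
v = 126 * 54 / (46 + 54)
v = 68.04 uM/s

68.04 uM/s


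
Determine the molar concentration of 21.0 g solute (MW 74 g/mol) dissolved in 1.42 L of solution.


C = (mass / MW) / volume
C = (21.0 / 74) / 1.42
C = 0.1998 M

0.1998 M


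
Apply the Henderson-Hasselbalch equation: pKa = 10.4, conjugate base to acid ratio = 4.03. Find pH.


pH = pKa + log10([A-]/[HA])
pH = 10.4 + log10(4.03)
pH = 11.0053

11.0053


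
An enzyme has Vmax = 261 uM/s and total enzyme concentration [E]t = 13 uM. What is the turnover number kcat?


kcat = Vmax / [E]t
kcat = 261 / 13
kcat = 20.0769 s^-1

20.0769 s^-1


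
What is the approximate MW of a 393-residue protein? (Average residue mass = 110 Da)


MW = n_residues * 110 Da
MW = 393 * 110
MW = 43230 Da

43230 Da


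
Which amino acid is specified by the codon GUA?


Standard genetic code lookup.
Codon GUA -> Val

Val


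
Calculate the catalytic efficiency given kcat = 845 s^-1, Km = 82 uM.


Catalytic efficiency = kcat / Km
= 845 / 82
= 10.3049 uM^-1*s^-1

10.3049 uM^-1*s^-1


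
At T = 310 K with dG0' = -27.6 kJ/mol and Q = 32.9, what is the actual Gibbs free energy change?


dG = dG0' + RT * ln(Q) / 1000
dG = -27.6 + 8.314 * 310 * ln(32.9) / 1000
dG = -18.5961 kJ/mol

-18.5961 kJ/mol


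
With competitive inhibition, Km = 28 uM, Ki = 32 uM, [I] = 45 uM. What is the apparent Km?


Km_app = Km * (1 + [I]/Ki)
Km_app = 28 * (1 + 45/32)
Km_app = 67.375 uM

67.375 uM


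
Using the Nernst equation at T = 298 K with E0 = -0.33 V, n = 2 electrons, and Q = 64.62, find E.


E = E0 - (RT/nF) * ln(Q)
E = -0.33 - (8.314 * 298 / (2 * 96485)) * ln(64.62)
E = -0.3835 V

-0.3835 V


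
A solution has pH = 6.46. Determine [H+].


[H+] = 10^(-pH)
[H+] = 10^(-6.46)
[H+] = 3.467e-07 M

3.467e-07 M


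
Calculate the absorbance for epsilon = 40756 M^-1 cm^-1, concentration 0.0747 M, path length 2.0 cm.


A = epsilon * c * l
A = 40756 * 0.0747 * 2.0
A = 6088.9464

6088.9464


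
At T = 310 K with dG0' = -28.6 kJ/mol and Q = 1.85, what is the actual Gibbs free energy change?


dG = dG0' + RT * ln(Q) / 1000
dG = -28.6 + 8.314 * 310 * ln(1.85) / 1000
dG = -27.0145 kJ/mol

-27.0145 kJ/mol


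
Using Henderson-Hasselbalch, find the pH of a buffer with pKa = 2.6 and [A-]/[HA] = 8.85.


pH = pKa + log10([A-]/[HA])
pH = 2.6 + log10(8.85)
pH = 3.5469

3.5469


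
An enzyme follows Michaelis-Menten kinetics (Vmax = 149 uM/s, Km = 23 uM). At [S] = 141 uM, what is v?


v = Vmax * [S] / (Km + [S])
v = 149 * 141 / (23 + 141)
v = 128.1037 uM/s

128.1037 uM/s


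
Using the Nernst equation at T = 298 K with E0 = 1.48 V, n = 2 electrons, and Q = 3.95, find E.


E = E0 - (RT/nF) * ln(Q)
E = 1.48 - (8.314 * 298 / (2 * 96485)) * ln(3.95)
E = 1.4624 V

1.4624 V


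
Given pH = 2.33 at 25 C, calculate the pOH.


pOH = 14 - pH
pOH = 14 - 2.33
pOH = 11.67

11.67


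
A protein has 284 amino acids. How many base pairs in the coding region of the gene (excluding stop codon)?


Each amino acid = 1 codon = 3 bp
bp = 284 * 3 = 852 bp

852 bp


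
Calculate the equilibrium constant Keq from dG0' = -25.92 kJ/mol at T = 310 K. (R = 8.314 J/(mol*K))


Keq = exp(-dG0 * 1000 / (R * T))
Keq = exp(-(-25.92) * 1000 / (8.314 * 310))
Keq = 23315.6561

23315.6561


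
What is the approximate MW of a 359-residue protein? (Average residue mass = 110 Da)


MW = n_residues * 110 Da
MW = 359 * 110
MW = 39490 Da

39490 Da


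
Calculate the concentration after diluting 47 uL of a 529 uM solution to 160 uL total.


C2 = C1 * V1 / V2
C2 = 529 * 47 / 160
C2 = 155.3938 uM

155.3938 uM


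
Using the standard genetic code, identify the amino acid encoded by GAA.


Standard genetic code lookup.
Codon GAA -> Glu

Glu


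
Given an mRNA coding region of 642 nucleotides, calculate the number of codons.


codons = nucleotides / 3
codons = 642 / 3 = 214

214


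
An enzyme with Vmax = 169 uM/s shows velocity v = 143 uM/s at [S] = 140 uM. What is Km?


Km = [S] * (Vmax - v) / v
Km = 140 * (169 - 143) / 143
Km = 25.4545 uM

25.4545 uM


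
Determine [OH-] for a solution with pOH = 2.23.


[OH-] = 10^(-pOH)
[OH-] = 10^(-2.23)
[OH-] = 0.0059 M

0.0059 M


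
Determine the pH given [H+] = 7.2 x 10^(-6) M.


pH = -log10([H+])
pH = -log10(7.2 x 10^(-6))
pH = 5.1427

5.1427


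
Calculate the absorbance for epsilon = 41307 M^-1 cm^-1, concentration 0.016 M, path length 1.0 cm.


A = epsilon * c * l
A = 41307 * 0.016 * 1.0
A = 660.912

660.912


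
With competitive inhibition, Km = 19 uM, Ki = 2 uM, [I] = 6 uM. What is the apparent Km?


Km_app = Km * (1 + [I]/Ki)
Km_app = 19 * (1 + 6/2)
Km_app = 76.0 uM

76.0 uM


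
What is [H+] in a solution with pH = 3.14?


[H+] = 10^(-pH)
[H+] = 10^(-3.14)
[H+] = 7.244e-04 M

7.244e-04 M


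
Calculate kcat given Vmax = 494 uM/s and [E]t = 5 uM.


kcat = Vmax / [E]t
kcat = 494 / 5
kcat = 98.8 s^-1

98.8 s^-1


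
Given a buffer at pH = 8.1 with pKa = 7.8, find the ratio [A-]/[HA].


[A-]/[HA] = 10^(pH - pKa)
= 10^(8.1 - 7.8)
= 1.9953

1.9953


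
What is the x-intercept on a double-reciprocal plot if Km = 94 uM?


x-intercept = -1/Km
= -1/94
= -0.0106 1/uM

-0.0106 1/uM


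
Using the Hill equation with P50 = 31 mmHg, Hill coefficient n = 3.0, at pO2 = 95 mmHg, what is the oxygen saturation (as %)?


Y = pO2^n / (P50^n + pO2^n)
Y = 95^3.0 / (31^3.0 + 95^3.0)
Y = 96.64%

96.64%


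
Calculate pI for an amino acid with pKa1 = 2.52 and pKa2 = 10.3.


pI = (pKa1 + pKa2) / 2
pI = (2.52 + 10.3) / 2
pI = 6.41

6.41


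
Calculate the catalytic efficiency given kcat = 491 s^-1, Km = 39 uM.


Catalytic efficiency = kcat / Km
= 491 / 39
= 12.5897 uM^-1*s^-1

12.5897 uM^-1*s^-1


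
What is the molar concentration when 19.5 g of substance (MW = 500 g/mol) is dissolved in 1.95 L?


C = (mass / MW) / volume
C = (19.5 / 500) / 1.95
C = 0.02 M

0.02 M


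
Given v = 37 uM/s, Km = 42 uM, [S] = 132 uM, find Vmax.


Vmax = v * (Km + [S]) / [S]
Vmax = 37 * (42 + 132) / 132
Vmax = 48.7727 uM/s

48.7727 uM/s


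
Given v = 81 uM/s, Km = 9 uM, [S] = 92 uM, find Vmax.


Vmax = v * (Km + [S]) / [S]
Vmax = 81 * (9 + 92) / 92
Vmax = 88.9239 uM/s

88.9239 uM/s


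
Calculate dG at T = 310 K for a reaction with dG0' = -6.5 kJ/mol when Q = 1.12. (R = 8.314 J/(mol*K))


dG = dG0' + RT * ln(Q) / 1000
dG = -6.5 + 8.314 * 310 * ln(1.12) / 1000
dG = -6.2079 kJ/mol

-6.2079 kJ/mol


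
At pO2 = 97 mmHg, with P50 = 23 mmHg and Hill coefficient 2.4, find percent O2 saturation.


Y = pO2^n / (P50^n + pO2^n)
Y = 97^2.4 / (23^2.4 + 97^2.4)
Y = 96.94%

96.94%


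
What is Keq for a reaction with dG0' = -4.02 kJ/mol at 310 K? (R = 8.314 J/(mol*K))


Keq = exp(-dG0 * 1000 / (R * T))
Keq = exp(-(-4.02) * 1000 / (8.314 * 310))
Keq = 4.7576

4.7576


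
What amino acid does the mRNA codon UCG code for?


Standard genetic code lookup.
Codon UCG -> Ser

Ser


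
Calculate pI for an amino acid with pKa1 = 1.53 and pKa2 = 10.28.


pI = (pKa1 + pKa2) / 2
pI = (1.53 + 10.28) / 2
pI = 5.905

5.905


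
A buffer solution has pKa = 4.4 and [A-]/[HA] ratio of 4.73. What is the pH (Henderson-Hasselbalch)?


pH = pKa + log10([A-]/[HA])
pH = 4.4 + log10(4.73)
pH = 5.0749

5.0749


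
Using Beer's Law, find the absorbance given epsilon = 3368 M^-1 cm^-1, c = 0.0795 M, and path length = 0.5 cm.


A = epsilon * c * l
A = 3368 * 0.0795 * 0.5
A = 133.878

133.878


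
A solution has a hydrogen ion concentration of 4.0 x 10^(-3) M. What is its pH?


pH = -log10([H+])
pH = -log10(4.0 x 10^(-3))
pH = 2.3979

2.3979


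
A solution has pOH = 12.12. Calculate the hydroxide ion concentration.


[OH-] = 10^(-pOH)
[OH-] = 10^(-12.12)
[OH-] = 7.586e-13 M

7.586e-13 M


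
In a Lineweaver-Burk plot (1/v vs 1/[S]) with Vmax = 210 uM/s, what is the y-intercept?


y-intercept = 1/Vmax
= 1/210
= 0.0048 s/uM

0.0048 s/uM


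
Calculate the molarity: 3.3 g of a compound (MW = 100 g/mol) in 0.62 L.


C = (mass / MW) / volume
C = (3.3 / 100) / 0.62
C = 0.0532 M

0.0532 M


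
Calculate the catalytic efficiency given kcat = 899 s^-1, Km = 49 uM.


Catalytic efficiency = kcat / Km
= 899 / 49
= 18.3469 uM^-1*s^-1

18.3469 uM^-1*s^-1


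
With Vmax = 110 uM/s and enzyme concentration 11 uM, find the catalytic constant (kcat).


kcat = Vmax / [E]t
kcat = 110 / 11
kcat = 10.0 s^-1

10.0 s^-1


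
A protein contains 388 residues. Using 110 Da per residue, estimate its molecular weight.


MW = n_residues * 110 Da
MW = 388 * 110
MW = 42680 Da

42680 Da


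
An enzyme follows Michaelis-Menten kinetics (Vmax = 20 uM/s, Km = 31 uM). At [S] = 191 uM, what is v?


v = Vmax * [S] / (Km + [S])
v = 20 * 191 / (31 + 191)
v = 17.2072 uM/s

17.2072 uM/s


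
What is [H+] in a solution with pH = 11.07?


[H+] = 10^(-pH)
[H+] = 10^(-11.07)
[H+] = 8.511e-12 M

8.511e-12 M


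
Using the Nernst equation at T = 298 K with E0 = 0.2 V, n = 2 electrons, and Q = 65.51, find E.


E = E0 - (RT/nF) * ln(Q)
E = 0.2 - (8.314 * 298 / (2 * 96485)) * ln(65.51)
E = 0.1463 V

0.1463 V


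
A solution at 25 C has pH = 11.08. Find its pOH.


pOH = 14 - pH
pOH = 14 - 11.08
pOH = 2.92

2.92


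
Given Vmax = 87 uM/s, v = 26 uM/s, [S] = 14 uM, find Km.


Km = [S] * (Vmax - v) / v
Km = 14 * (87 - 26) / 26
Km = 32.8462 uM

32.8462 uM


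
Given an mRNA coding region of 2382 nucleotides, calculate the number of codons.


codons = nucleotides / 3
codons = 2382 / 3 = 794

794
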